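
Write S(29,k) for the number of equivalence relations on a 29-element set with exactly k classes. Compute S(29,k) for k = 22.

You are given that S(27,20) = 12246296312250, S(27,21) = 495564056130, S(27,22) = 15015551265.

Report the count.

r28: T_28,21=21×495564056130+12246296312250=22653141490980; T_28,22=22×15015551265+495564056130=825906183960
r29: T_29,22=22×825906183960+22653141490980=40823077538100
Read S(29,22) = 40823077538100.

40823077538100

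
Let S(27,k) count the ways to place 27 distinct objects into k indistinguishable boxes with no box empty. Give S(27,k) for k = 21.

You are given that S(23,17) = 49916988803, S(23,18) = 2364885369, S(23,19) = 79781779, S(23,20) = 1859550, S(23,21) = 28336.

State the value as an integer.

row 24: T[24][18]=18·2364885369+49916988803=92484925445  T[24][19]=19·79781779+2364885369=3880739170  T[24][20]=20·1859550+79781779=116972779  T[24][21]=21·28336+1859550=2454606
row 25: T[25][19]=19·3880739170+92484925445=166218969675  T[25][20]=20·116972779+3880739170=6220194750  T[25][21]=21·2454606+116972779=168519505
row 26: T[26][20]=20·6220194750+166218969675=290622864675  T[26][21]=21·168519505+6220194750=9759104355
row 27: T[27][21]=21·9759104355+290622864675=495564056130
Read S(27,21) = 495564056130.

495564056130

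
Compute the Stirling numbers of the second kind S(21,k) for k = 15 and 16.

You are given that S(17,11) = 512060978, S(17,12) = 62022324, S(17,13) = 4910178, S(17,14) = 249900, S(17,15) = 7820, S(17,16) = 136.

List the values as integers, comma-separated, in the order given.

13087462580, 809944464

i=18: T(18,12)=512060978+12·62022324=1256328866 | T(18,13)=62022324+13·4910178=125854638 | T(18,14)=4910178+14·249900=8408778 | T(18,15)=249900+15·7820=367200 | T(18,16)=7820+16·136=9996
i=19: T(19,13)=1256328866+13·125854638=2892439160 | T(19,14)=125854638+14·8408778=243577530 | T(19,15)=8408778+15·367200=13916778 | T(19,16)=367200+16·9996=527136
i=20: T(20,14)=2892439160+14·243577530=6302524580 | T(20,15)=243577530+15·13916778=452329200 | T(20,16)=13916778+16·527136=22350954
i=21: T(21,15)=6302524580+15·452329200=13087462580 | T(21,16)=452329200+16·22350954=809944464
Read S(21,15) = 13087462580, S(21,16) = 809944464.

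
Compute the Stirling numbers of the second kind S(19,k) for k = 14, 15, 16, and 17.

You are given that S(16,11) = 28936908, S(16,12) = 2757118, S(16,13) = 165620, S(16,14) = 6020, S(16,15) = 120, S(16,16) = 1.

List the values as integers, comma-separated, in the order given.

r17: T_17,12=12×2757118+28936908=62022324; T_17,13=13×165620+2757118=4910178; T_17,14=14×6020+165620=249900; T_17,15=15×120+6020=7820; T_17,16=16×1+120=136; T_17,17=17×0+1=1
r18: T_18,13=13×4910178+62022324=125854638; T_18,14=14×249900+4910178=8408778; T_18,15=15×7820+249900=367200; T_18,16=16×136+7820=9996; T_18,17=17×1+136=153
r19: T_19,14=14×8408778+125854638=243577530; T_19,15=15×367200+8408778=13916778; T_19,16=16×9996+367200=527136; T_19,17=17×153+9996=12597
Read S(19,14) = 243577530, S(19,15) = 13916778, S(19,16) = 527136, S(19,17) = 12597.

243577530, 13916778, 527136, 12597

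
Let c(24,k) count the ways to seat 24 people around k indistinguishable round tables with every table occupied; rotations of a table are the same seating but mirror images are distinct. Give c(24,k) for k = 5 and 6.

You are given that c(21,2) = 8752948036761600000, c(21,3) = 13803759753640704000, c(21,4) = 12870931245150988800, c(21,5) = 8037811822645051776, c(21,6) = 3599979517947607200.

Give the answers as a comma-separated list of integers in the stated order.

105005310755917452984576, 50779532534302850198976

[22] T[22,3]:21*13803759753640704000+8752948036761600000=298631902863216384000 · T[22,4]:21*12870931245150988800+13803759753640704000=284093315901811468800 · T[22,5]:21*8037811822645051776+12870931245150988800=181664979520697076096 · T[22,6]:21*3599979517947607200+8037811822645051776=83637381699544802976
[23] T[23,4]:22*284093315901811468800+298631902863216384000=6548684852703068697600 · T[23,5]:22*181664979520697076096+284093315901811468800=4280722865357147142912 · T[23,6]:22*83637381699544802976+181664979520697076096=2021687376910682741568
[24] T[24,5]:23*4280722865357147142912+6548684852703068697600=105005310755917452984576 · T[24,6]:23*2021687376910682741568+4280722865357147142912=50779532534302850198976
Read c(24,5) = 105005310755917452984576, c(24,6) = 50779532534302850198976.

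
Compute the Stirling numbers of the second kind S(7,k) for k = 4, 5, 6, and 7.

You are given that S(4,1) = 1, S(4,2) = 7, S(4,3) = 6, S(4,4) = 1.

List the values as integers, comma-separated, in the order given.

r5: T_5,2=2×7+1=15; T_5,3=3×6+7=25; T_5,4=4×1+6=10; T_5,5=5×0+1=1
r6: T_6,3=3×25+15=90; T_6,4=4×10+25=65; T_6,5=5×1+10=15; T_6,6=6×0+1=1
r7: T_7,4=4×65+90=350; T_7,5=5×15+65=140; T_7,6=6×1+15=21; T_7,7=7×0+1=1
Read S(7,4) = 350, S(7,5) = 140, S(7,6) = 21, S(7,7) = 1.

350, 140, 21, 1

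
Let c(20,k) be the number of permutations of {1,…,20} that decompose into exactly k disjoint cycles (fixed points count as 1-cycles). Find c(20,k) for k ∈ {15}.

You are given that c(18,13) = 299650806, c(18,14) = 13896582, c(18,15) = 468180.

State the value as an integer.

973941900

@19  (19,14):13896582·18+299650806→549789282, (19,15):468180·18+13896582→22323822
@20  (20,15):22323822·19+549789282→973941900
Read c(20,15) = 973941900.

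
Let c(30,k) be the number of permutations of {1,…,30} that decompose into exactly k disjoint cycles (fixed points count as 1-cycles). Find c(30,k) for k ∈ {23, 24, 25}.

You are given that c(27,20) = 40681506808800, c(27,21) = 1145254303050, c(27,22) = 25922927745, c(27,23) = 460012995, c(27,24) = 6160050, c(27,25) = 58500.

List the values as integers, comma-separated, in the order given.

@28  (28,21):1145254303050·27+40681506808800→71603372991150, (28,22):25922927745·27+1145254303050→1845173352165, (28,23):460012995·27+25922927745→38343278610, (28,24):6160050·27+460012995→626334345, (28,25):58500·27+6160050→7739550
@29  (29,22):1845173352165·28+71603372991150→123268226851770, (29,23):38343278610·28+1845173352165→2918785153245, (29,24):626334345·28+38343278610→55880640270, (29,25):7739550·28+626334345→843041745
@30  (30,23):2918785153245·29+123268226851770→207912996295875, (30,24):55880640270·29+2918785153245→4539323721075, (30,25):843041745·29+55880640270→80328850875
Read c(30,23) = 207912996295875, c(30,24) = 4539323721075, c(30,25) = 80328850875.

207912996295875, 4539323721075, 80328850875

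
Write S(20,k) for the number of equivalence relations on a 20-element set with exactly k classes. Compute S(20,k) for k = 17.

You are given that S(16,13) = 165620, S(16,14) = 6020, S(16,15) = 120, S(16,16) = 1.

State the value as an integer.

741285

i=17: T(17,14)=165620+14·6020=249900 | T(17,15)=6020+15·120=7820 | T(17,16)=120+16·1=136 | T(17,17)=1+17·0=1
i=18: T(18,15)=249900+15·7820=367200 | T(18,16)=7820+16·136=9996 | T(18,17)=136+17·1=153
i=19: T(19,16)=367200+16·9996=527136 | T(19,17)=9996+17·153=12597
i=20: T(20,17)=527136+17·12597=741285
Read S(20,17) = 741285.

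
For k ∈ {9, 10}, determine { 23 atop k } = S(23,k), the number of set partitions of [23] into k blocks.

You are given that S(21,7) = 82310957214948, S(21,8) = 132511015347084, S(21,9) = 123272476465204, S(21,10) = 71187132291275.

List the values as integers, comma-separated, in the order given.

12320068811796900, 9593401297313460

row 22: T[22][8]=8·132511015347084+82310957214948=1142399079991620  T[22][9]=9·123272476465204+132511015347084=1241963303533920  T[22][10]=10·71187132291275+123272476465204=835143799377954
row 23: T[23][9]=9·1241963303533920+1142399079991620=12320068811796900  T[23][10]=10·835143799377954+1241963303533920=9593401297313460
Read S(23,9) = 12320068811796900, S(23,10) = 9593401297313460.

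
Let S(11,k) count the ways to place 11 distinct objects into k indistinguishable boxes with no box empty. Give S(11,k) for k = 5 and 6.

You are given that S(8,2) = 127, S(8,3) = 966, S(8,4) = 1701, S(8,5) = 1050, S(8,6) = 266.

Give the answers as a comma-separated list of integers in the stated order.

i=9: T(9,3)=127+3·966=3025 | T(9,4)=966+4·1701=7770 | T(9,5)=1701+5·1050=6951 | T(9,6)=1050+6·266=2646
i=10: T(10,4)=3025+4·7770=34105 | T(10,5)=7770+5·6951=42525 | T(10,6)=6951+6·2646=22827
i=11: T(11,5)=34105+5·42525=246730 | T(11,6)=42525+6·22827=179487
Read S(11,5) = 246730, S(11,6) = 179487.

246730, 179487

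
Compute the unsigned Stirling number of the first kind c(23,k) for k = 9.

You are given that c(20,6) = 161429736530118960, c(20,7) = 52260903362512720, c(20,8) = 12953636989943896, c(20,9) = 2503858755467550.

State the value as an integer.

43714229649594412832

@21  (21,7):52260903362512720·20+161429736530118960→1206647803780373360, (21,8):12953636989943896·20+52260903362512720→311333643161390640, (21,9):2503858755467550·20+12953636989943896→63030812099294896
@22  (22,8):311333643161390640·21+1206647803780373360→7744654310169576800, (22,9):63030812099294896·21+311333643161390640→1634980697246583456
@23  (23,9):1634980697246583456·22+7744654310169576800→43714229649594412832
Read c(23,9) = 43714229649594412832.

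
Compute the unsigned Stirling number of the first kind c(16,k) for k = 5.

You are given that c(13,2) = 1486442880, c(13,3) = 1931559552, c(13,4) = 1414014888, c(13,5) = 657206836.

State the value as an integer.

2706813345600

@14  (14,3):1931559552·13+1486442880→26596717056, (14,4):1414014888·13+1931559552→20313753096, (14,5):657206836·13+1414014888→9957703756
@15  (15,4):20313753096·14+26596717056→310989260400, (15,5):9957703756·14+20313753096→159721605680
@16  (16,5):159721605680·15+310989260400→2706813345600
Read c(16,5) = 2706813345600.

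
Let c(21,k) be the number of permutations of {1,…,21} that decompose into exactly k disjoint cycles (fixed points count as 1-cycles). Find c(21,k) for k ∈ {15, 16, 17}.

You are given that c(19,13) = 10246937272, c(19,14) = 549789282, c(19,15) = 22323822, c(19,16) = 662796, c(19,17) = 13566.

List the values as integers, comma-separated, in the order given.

[20] T[20,14]:19*549789282+10246937272=20692933630 · T[20,15]:19*22323822+549789282=973941900 · T[20,16]:19*662796+22323822=34916946 · T[20,17]:19*13566+662796=920550
[21] T[21,15]:20*973941900+20692933630=40171771630 · T[21,16]:20*34916946+973941900=1672280820 · T[21,17]:20*920550+34916946=53327946
Read c(21,15) = 40171771630, c(21,16) = 1672280820, c(21,17) = 53327946.

40171771630, 1672280820, 53327946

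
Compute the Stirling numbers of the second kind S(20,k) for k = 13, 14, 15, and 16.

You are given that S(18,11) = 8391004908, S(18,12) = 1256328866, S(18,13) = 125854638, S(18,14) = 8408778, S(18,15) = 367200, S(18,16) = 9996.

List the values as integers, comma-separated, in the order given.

i=19: T(19,12)=8391004908+12·1256328866=23466951300 | T(19,13)=1256328866+13·125854638=2892439160 | T(19,14)=125854638+14·8408778=243577530 | T(19,15)=8408778+15·367200=13916778 | T(19,16)=367200+16·9996=527136
i=20: T(20,13)=23466951300+13·2892439160=61068660380 | T(20,14)=2892439160+14·243577530=6302524580 | T(20,15)=243577530+15·13916778=452329200 | T(20,16)=13916778+16·527136=22350954
Read S(20,13) = 61068660380, S(20,14) = 6302524580, S(20,15) = 452329200, S(20,16) = 22350954.

61068660380, 6302524580, 452329200, 22350954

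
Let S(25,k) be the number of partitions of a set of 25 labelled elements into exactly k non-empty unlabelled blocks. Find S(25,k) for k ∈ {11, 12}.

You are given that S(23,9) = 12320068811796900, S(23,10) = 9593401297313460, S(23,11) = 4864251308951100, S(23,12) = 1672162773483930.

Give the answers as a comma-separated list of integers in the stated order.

802355904438462660, 362262620784874680

i=24: T(24,10)=12320068811796900+10·9593401297313460=108254081784931500 | T(24,11)=9593401297313460+11·4864251308951100=63100165695775560 | T(24,12)=4864251308951100+12·1672162773483930=24930204590758260
i=25: T(25,11)=108254081784931500+11·63100165695775560=802355904438462660 | T(25,12)=63100165695775560+12·24930204590758260=362262620784874680
Read S(25,11) = 802355904438462660, S(25,12) = 362262620784874680.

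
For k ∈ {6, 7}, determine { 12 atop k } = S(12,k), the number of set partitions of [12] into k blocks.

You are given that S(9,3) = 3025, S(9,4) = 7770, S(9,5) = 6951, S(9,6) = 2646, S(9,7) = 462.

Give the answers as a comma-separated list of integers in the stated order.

i=10: T(10,4)=3025+4·7770=34105 | T(10,5)=7770+5·6951=42525 | T(10,6)=6951+6·2646=22827 | T(10,7)=2646+7·462=5880
i=11: T(11,5)=34105+5·42525=246730 | T(11,6)=42525+6·22827=179487 | T(11,7)=22827+7·5880=63987
i=12: T(12,6)=246730+6·179487=1323652 | T(12,7)=179487+7·63987=627396
Read S(12,6) = 1323652, S(12,7) = 627396.

1323652, 627396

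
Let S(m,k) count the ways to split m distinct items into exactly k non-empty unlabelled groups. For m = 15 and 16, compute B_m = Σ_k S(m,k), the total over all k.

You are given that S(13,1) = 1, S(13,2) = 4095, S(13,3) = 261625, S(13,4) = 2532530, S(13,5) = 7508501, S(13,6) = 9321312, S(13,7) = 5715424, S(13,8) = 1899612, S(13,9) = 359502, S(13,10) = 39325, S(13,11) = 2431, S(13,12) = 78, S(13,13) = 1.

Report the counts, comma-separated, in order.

1382958545, 10480142147

row 14: T[14][1]=1·1+0=1  T[14][2]=2·4095+1=8191  T[14][3]=3·261625+4095=788970  T[14][4]=4·2532530+261625=10391745  T[14][5]=5·7508501+2532530=40075035  T[14][6]=6·9321312+7508501=63436373  T[14][7]=7·5715424+9321312=49329280  T[14][8]=8·1899612+5715424=20912320  T[14][9]=9·359502+1899612=5135130  T[14][10]=10·39325+359502=752752  T[14][11]=11·2431+39325=66066  T[14][12]=12·78+2431=3367  T[14][13]=13·1+78=91  T[14][14]=14·0+1=1
row 15: T[15][1]=1·1+0=1  T[15][2]=2·8191+1=16383  T[15][3]=3·788970+8191=2375101  T[15][4]=4·10391745+788970=42355950  T[15][5]=5·40075035+10391745=210766920  T[15][6]=6·63436373+40075035=420693273  T[15][7]=7·49329280+63436373=408741333  T[15][8]=8·20912320+49329280=216627840  T[15][9]=9·5135130+20912320=67128490  T[15][10]=10·752752+5135130=12662650  T[15][11]=11·66066+752752=1479478  T[15][12]=12·3367+66066=106470  T[15][13]=13·91+3367=4550  T[15][14]=14·1+91=105  T[15][15]=15·0+1=1
row 16: T[16][1]=1·1+0=1  T[16][2]=2·16383+1=32767  T[16][3]=3·2375101+16383=7141686  T[16][4]=4·42355950+2375101=171798901  T[16][5]=5·210766920+42355950=1096190550  T[16][6]=6·420693273+210766920=2734926558  T[16][7]=7·408741333+420693273=3281882604  T[16][8]=8·216627840+408741333=2141764053  T[16][9]=9·67128490+216627840=820784250  T[16][10]=10·12662650+67128490=193754990  T[16][11]=11·1479478+12662650=28936908  T[16][12]=12·106470+1479478=2757118  T[16][13]=13·4550+106470=165620  T[16][14]=14·105+4550=6020  T[16][15]=15·1+105=120  T[16][16]=16·0+1=1
B_15 = ΣS(15,k) = 1+16383+2375101+42355950+210766920+420693273+408741333+216627840+67128490+12662650+1479478+106470+4550+105+1 = 1382958545
B_16 = ΣS(16,k) = 1+32767+7141686+171798901+1096190550+2734926558+3281882604+2141764053+820784250+193754990+28936908+2757118+165620+6020+120+1 = 10480142147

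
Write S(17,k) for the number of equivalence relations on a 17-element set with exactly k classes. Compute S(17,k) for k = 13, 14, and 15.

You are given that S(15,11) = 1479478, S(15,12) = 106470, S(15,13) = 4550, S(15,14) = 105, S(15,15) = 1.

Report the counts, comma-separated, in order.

@16  (16,12):106470·12+1479478→2757118, (16,13):4550·13+106470→165620, (16,14):105·14+4550→6020, (16,15):1·15+105→120
@17  (17,13):165620·13+2757118→4910178, (17,14):6020·14+165620→249900, (17,15):120·15+6020→7820
Read S(17,13) = 4910178, S(17,14) = 249900, S(17,15) = 7820.

4910178, 249900, 7820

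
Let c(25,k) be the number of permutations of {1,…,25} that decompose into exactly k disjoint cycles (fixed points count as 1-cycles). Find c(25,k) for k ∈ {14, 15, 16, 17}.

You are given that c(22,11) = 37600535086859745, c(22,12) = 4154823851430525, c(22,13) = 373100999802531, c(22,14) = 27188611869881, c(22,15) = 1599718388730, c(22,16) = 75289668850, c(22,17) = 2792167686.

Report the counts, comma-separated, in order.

[23] T[23,12]:22*4154823851430525+37600535086859745=129006659818331295 · T[23,13]:22*373100999802531+4154823851430525=12363045847086207 · T[23,14]:22*27188611869881+373100999802531=971250460939913 · T[23,15]:22*1599718388730+27188611869881=62382416421941 · T[23,16]:22*75289668850+1599718388730=3256091103430 · T[23,17]:22*2792167686+75289668850=136717357942
[24] T[24,13]:23*12363045847086207+129006659818331295=413356714301314056 · T[24,14]:23*971250460939913+12363045847086207=34701806448704206 · T[24,15]:23*62382416421941+971250460939913=2406046038644556 · T[24,16]:23*3256091103430+62382416421941=137272511800831 · T[24,17]:23*136717357942+3256091103430=6400590336096
[25] T[25,14]:24*34701806448704206+413356714301314056=1246200069070215000 · T[25,15]:24*2406046038644556+34701806448704206=92446911376173550 · T[25,16]:24*137272511800831+2406046038644556=5700586321864500 · T[25,17]:24*6400590336096+137272511800831=290886679867135
Read c(25,14) = 1246200069070215000, c(25,15) = 92446911376173550, c(25,16) = 5700586321864500, c(25,17) = 290886679867135.

1246200069070215000, 92446911376173550, 5700586321864500, 290886679867135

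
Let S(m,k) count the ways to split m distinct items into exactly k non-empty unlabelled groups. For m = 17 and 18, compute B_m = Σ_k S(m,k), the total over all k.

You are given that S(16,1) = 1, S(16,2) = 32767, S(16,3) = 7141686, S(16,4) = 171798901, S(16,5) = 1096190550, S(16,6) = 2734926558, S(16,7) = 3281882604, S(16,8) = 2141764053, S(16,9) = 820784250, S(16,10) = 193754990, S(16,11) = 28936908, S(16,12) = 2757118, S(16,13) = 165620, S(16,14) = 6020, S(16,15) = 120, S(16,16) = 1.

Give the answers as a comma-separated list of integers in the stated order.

82864869804, 682076806159

row 17: T[17][1]=1·1+0=1  T[17][2]=2·32767+1=65535  T[17][3]=3·7141686+32767=21457825  T[17][4]=4·171798901+7141686=694337290  T[17][5]=5·1096190550+171798901=5652751651  T[17][6]=6·2734926558+1096190550=17505749898  T[17][7]=7·3281882604+2734926558=25708104786  T[17][8]=8·2141764053+3281882604=20415995028  T[17][9]=9·820784250+2141764053=9528822303  T[17][10]=10·193754990+820784250=2758334150  T[17][11]=11·28936908+193754990=512060978  T[17][12]=12·2757118+28936908=62022324  T[17][13]=13·165620+2757118=4910178  T[17][14]=14·6020+165620=249900  T[17][15]=15·120+6020=7820  T[17][16]=16·1+120=136  T[17][17]=17·0+1=1
row 18: T[18][1]=1·1+0=1  T[18][2]=2·65535+1=131071  T[18][3]=3·21457825+65535=64439010  T[18][4]=4·694337290+21457825=2798806985  T[18][5]=5·5652751651+694337290=28958095545  T[18][6]=6·17505749898+5652751651=110687251039  T[18][7]=7·25708104786+17505749898=197462483400  T[18][8]=8·20415995028+25708104786=189036065010  T[18][9]=9·9528822303+20415995028=106175395755  T[18][10]=10·2758334150+9528822303=37112163803  T[18][11]=11·512060978+2758334150=8391004908  T[18][12]=12·62022324+512060978=1256328866  T[18][13]=13·4910178+62022324=125854638  T[18][14]=14·249900+4910178=8408778  T[18][15]=15·7820+249900=367200  T[18][16]=16·136+7820=9996  T[18][17]=17·1+136=153  T[18][18]=18·0+1=1
B_17 = ΣS(17,k) = 1+65535+21457825+694337290+5652751651+17505749898+25708104786+20415995028+9528822303+2758334150+512060978+62022324+4910178+249900+7820+136+1 = 82864869804
B_18 = ΣS(18,k) = 1+131071+64439010+2798806985+28958095545+110687251039+197462483400+189036065010+106175395755+37112163803+8391004908+1256328866+125854638+8408778+367200+9996+153+1 = 682076806159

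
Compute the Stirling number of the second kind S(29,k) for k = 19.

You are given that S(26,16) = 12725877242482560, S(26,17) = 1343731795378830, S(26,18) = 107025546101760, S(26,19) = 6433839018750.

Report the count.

239332331869053150

r27: T_27,17=17×1343731795378830+12725877242482560=35569317763922670; T_27,18=18×107025546101760+1343731795378830=3270191625210510; T_27,19=19×6433839018750+107025546101760=229268487458010
r28: T_28,18=18×3270191625210510+35569317763922670=94432767017711850; T_28,19=19×229268487458010+3270191625210510=7626292886912700
r29: T_29,19=19×7626292886912700+94432767017711850=239332331869053150
Read S(29,19) = 239332331869053150.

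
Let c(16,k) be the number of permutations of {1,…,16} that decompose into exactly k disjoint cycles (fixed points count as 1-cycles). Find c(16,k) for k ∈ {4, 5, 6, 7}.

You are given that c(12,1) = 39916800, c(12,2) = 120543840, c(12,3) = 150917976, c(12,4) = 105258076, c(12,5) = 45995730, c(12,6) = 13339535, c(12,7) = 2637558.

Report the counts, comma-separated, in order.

row 13: T[13][1]=12·39916800+0=479001600  T[13][2]=12·120543840+39916800=1486442880  T[13][3]=12·150917976+120543840=1931559552  T[13][4]=12·105258076+150917976=1414014888  T[13][5]=12·45995730+105258076=657206836  T[13][6]=12·13339535+45995730=206070150  T[13][7]=12·2637558+13339535=44990231
row 14: T[14][2]=13·1486442880+479001600=19802759040  T[14][3]=13·1931559552+1486442880=26596717056  T[14][4]=13·1414014888+1931559552=20313753096  T[14][5]=13·657206836+1414014888=9957703756  T[14][6]=13·206070150+657206836=3336118786  T[14][7]=13·44990231+206070150=790943153
row 15: T[15][3]=14·26596717056+19802759040=392156797824  T[15][4]=14·20313753096+26596717056=310989260400  T[15][5]=14·9957703756+20313753096=159721605680  T[15][6]=14·3336118786+9957703756=56663366760  T[15][7]=14·790943153+3336118786=14409322928
row 16: T[16][4]=15·310989260400+392156797824=5056995703824  T[16][5]=15·159721605680+310989260400=2706813345600  T[16][6]=15·56663366760+159721605680=1009672107080  T[16][7]=15·14409322928+56663366760=272803210680
Read c(16,4) = 5056995703824, c(16,5) = 2706813345600, c(16,6) = 1009672107080, c(16,7) = 272803210680.

5056995703824, 2706813345600, 1009672107080, 272803210680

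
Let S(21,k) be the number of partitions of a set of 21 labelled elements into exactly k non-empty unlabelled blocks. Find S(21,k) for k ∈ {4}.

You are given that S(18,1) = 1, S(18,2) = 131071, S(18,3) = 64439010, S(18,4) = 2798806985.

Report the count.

181509070050

r19: T_19,2=2×131071+1=262143; T_19,3=3×64439010+131071=193448101; T_19,4=4×2798806985+64439010=11259666950
r20: T_20,3=3×193448101+262143=580606446; T_20,4=4×11259666950+193448101=45232115901
r21: T_21,4=4×45232115901+580606446=181509070050
Read S(21,4) = 181509070050.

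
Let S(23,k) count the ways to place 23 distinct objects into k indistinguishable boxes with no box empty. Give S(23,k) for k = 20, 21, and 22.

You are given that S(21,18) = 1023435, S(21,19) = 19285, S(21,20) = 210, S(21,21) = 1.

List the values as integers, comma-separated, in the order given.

@22  (22,19):19285·19+1023435→1389850, (22,20):210·20+19285→23485, (22,21):1·21+210→231, (22,22):0·22+1→1
@23  (23,20):23485·20+1389850→1859550, (23,21):231·21+23485→28336, (23,22):1·22+231→253
Read S(23,20) = 1859550, S(23,21) = 28336, S(23,22) = 253.

1859550, 28336, 253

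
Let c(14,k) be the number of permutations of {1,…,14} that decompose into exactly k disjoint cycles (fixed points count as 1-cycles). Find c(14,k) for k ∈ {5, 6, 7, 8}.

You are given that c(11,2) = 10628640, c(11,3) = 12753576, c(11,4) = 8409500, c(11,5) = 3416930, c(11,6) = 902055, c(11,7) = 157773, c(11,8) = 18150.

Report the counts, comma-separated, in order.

r12: T_12,3=11×12753576+10628640=150917976; T_12,4=11×8409500+12753576=105258076; T_12,5=11×3416930+8409500=45995730; T_12,6=11×902055+3416930=13339535; T_12,7=11×157773+902055=2637558; T_12,8=11×18150+157773=357423
r13: T_13,4=12×105258076+150917976=1414014888; T_13,5=12×45995730+105258076=657206836; T_13,6=12×13339535+45995730=206070150; T_13,7=12×2637558+13339535=44990231; T_13,8=12×357423+2637558=6926634
r14: T_14,5=13×657206836+1414014888=9957703756; T_14,6=13×206070150+657206836=3336118786; T_14,7=13×44990231+206070150=790943153; T_14,8=13×6926634+44990231=135036473
Read c(14,5) = 9957703756, c(14,6) = 3336118786, c(14,7) = 790943153, c(14,8) = 135036473.

9957703756, 3336118786, 790943153, 135036473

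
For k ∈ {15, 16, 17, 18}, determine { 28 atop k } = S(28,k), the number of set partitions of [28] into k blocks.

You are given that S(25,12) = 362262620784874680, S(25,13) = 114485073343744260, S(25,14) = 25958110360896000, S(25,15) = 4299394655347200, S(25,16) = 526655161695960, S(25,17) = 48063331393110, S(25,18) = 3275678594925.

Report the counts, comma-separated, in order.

row 26: T[26][13]=13·114485073343744260+362262620784874680=1850568574253550060  T[26][14]=14·25958110360896000+114485073343744260=477898618396288260  T[26][15]=15·4299394655347200+25958110360896000=90449030191104000  T[26][16]=16·526655161695960+4299394655347200=12725877242482560  T[26][17]=17·48063331393110+526655161695960=1343731795378830  T[26][18]=18·3275678594925+48063331393110=107025546101760
row 27: T[27][14]=14·477898618396288260+1850568574253550060=8541149231801585700  T[27][15]=15·90449030191104000+477898618396288260=1834634071262848260  T[27][16]=16·12725877242482560+90449030191104000=294063066070824960  T[27][17]=17·1343731795378830+12725877242482560=35569317763922670  T[27][18]=18·107025546101760+1343731795378830=3270191625210510
row 28: T[28][15]=15·1834634071262848260+8541149231801585700=36060660300744309600  T[28][16]=16·294063066070824960+1834634071262848260=6539643128396047620  T[28][17]=17·35569317763922670+294063066070824960=898741468057510350  T[28][18]=18·3270191625210510+35569317763922670=94432767017711850
Read S(28,15) = 36060660300744309600, S(28,16) = 6539643128396047620, S(28,17) = 898741468057510350, S(28,18) = 94432767017711850.

36060660300744309600, 6539643128396047620, 898741468057510350, 94432767017711850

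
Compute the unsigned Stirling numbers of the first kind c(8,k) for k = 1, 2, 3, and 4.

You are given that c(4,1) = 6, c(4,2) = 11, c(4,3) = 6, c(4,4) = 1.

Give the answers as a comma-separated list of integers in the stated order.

5040, 13068, 13132, 6769

@5  (5,1):6·4+0→24, (5,2):11·4+6→50, (5,3):6·4+11→35, (5,4):1·4+6→10
@6  (6,1):24·5+0→120, (6,2):50·5+24→274, (6,3):35·5+50→225, (6,4):10·5+35→85
@7  (7,1):120·6+0→720, (7,2):274·6+120→1764, (7,3):225·6+274→1624, (7,4):85·6+225→735
@8  (8,1):720·7+0→5040, (8,2):1764·7+720→13068, (8,3):1624·7+1764→13132, (8,4):735·7+1624→6769
Read c(8,1) = 5040, c(8,2) = 13068, c(8,3) = 13132, c(8,4) = 6769.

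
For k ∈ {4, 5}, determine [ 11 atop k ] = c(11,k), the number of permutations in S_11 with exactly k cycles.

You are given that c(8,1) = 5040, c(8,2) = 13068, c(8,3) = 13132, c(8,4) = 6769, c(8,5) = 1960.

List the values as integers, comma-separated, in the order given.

8409500, 3416930

row 9: T[9][2]=8·13068+5040=109584  T[9][3]=8·13132+13068=118124  T[9][4]=8·6769+13132=67284  T[9][5]=8·1960+6769=22449
row 10: T[10][3]=9·118124+109584=1172700  T[10][4]=9·67284+118124=723680  T[10][5]=9·22449+67284=269325
row 11: T[11][4]=10·723680+1172700=8409500  T[11][5]=10·269325+723680=3416930
Read c(11,4) = 8409500, c(11,5) = 3416930.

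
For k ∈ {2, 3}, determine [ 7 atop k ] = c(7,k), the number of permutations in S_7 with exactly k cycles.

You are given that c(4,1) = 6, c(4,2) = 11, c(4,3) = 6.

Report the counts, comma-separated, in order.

1764, 1624

r5: T_5,1=4×6+0=24; T_5,2=4×11+6=50; T_5,3=4×6+11=35
r6: T_6,1=5×24+0=120; T_6,2=5×50+24=274; T_6,3=5×35+50=225
r7: T_7,2=6×274+120=1764; T_7,3=6×225+274=1624
Read c(7,2) = 1764, c(7,3) = 1624.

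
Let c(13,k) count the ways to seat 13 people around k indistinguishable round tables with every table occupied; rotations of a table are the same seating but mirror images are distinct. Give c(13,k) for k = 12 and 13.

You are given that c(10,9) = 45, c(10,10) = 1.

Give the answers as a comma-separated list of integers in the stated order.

78, 1

@11  (11,10):1·10+45→55, (11,11):0·10+1→1
@12  (12,11):1·11+55→66, (12,12):0·11+1→1
@13  (13,12):1·12+66→78, (13,13):0·12+1→1
Read c(13,12) = 78, c(13,13) = 1.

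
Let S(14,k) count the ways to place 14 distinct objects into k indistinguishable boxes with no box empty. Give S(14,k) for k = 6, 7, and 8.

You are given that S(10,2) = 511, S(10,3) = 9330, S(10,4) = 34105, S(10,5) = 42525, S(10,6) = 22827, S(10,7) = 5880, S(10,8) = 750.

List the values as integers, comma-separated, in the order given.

63436373, 49329280, 20912320

i=11: T(11,3)=511+3·9330=28501 | T(11,4)=9330+4·34105=145750 | T(11,5)=34105+5·42525=246730 | T(11,6)=42525+6·22827=179487 | T(11,7)=22827+7·5880=63987 | T(11,8)=5880+8·750=11880
i=12: T(12,4)=28501+4·145750=611501 | T(12,5)=145750+5·246730=1379400 | T(12,6)=246730+6·179487=1323652 | T(12,7)=179487+7·63987=627396 | T(12,8)=63987+8·11880=159027
i=13: T(13,5)=611501+5·1379400=7508501 | T(13,6)=1379400+6·1323652=9321312 | T(13,7)=1323652+7·627396=5715424 | T(13,8)=627396+8·159027=1899612
i=14: T(14,6)=7508501+6·9321312=63436373 | T(14,7)=9321312+7·5715424=49329280 | T(14,8)=5715424+8·1899612=20912320
Read S(14,6) = 63436373, S(14,7) = 49329280, S(14,8) = 20912320.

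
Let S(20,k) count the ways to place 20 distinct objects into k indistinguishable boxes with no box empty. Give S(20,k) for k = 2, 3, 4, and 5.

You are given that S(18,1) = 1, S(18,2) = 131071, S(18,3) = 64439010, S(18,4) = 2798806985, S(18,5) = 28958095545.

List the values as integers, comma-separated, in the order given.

524287, 580606446, 45232115901, 749206090500

@19  (19,1):1·1+0→1, (19,2):131071·2+1→262143, (19,3):64439010·3+131071→193448101, (19,4):2798806985·4+64439010→11259666950, (19,5):28958095545·5+2798806985→147589284710
@20  (20,2):262143·2+1→524287, (20,3):193448101·3+262143→580606446, (20,4):11259666950·4+193448101→45232115901, (20,5):147589284710·5+11259666950→749206090500
Read S(20,2) = 524287, S(20,3) = 580606446, S(20,4) = 45232115901, S(20,5) = 749206090500.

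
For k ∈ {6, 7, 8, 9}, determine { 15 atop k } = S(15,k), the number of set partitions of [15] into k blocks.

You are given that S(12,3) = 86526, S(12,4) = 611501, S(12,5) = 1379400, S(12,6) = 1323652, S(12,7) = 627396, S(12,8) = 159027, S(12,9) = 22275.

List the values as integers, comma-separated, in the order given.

i=13: T(13,4)=86526+4·611501=2532530 | T(13,5)=611501+5·1379400=7508501 | T(13,6)=1379400+6·1323652=9321312 | T(13,7)=1323652+7·627396=5715424 | T(13,8)=627396+8·159027=1899612 | T(13,9)=159027+9·22275=359502
i=14: T(14,5)=2532530+5·7508501=40075035 | T(14,6)=7508501+6·9321312=63436373 | T(14,7)=9321312+7·5715424=49329280 | T(14,8)=5715424+8·1899612=20912320 | T(14,9)=1899612+9·359502=5135130
i=15: T(15,6)=40075035+6·63436373=420693273 | T(15,7)=63436373+7·49329280=408741333 | T(15,8)=49329280+8·20912320=216627840 | T(15,9)=20912320+9·5135130=67128490
Read S(15,6) = 420693273, S(15,7) = 408741333, S(15,8) = 216627840, S(15,9) = 67128490.

420693273, 408741333, 216627840, 67128490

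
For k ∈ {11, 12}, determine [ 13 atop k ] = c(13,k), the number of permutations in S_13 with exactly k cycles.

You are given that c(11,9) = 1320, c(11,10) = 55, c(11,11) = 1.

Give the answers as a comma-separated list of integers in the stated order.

r12: T_12,10=11×55+1320=1925; T_12,11=11×1+55=66; T_12,12=11×0+1=1
r13: T_13,11=12×66+1925=2717; T_13,12=12×1+66=78
Read c(13,11) = 2717, c(13,12) = 78.

2717, 78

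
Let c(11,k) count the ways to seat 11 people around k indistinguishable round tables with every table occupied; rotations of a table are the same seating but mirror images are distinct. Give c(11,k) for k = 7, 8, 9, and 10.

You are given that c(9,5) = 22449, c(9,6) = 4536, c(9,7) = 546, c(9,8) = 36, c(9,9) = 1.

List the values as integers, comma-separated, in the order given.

@10  (10,6):4536·9+22449→63273, (10,7):546·9+4536→9450, (10,8):36·9+546→870, (10,9):1·9+36→45, (10,10):0·9+1→1
@11  (11,7):9450·10+63273→157773, (11,8):870·10+9450→18150, (11,9):45·10+870→1320, (11,10):1·10+45→55
Read c(11,7) = 157773, c(11,8) = 18150, c(11,9) = 1320, c(11,10) = 55.

157773, 18150, 1320, 55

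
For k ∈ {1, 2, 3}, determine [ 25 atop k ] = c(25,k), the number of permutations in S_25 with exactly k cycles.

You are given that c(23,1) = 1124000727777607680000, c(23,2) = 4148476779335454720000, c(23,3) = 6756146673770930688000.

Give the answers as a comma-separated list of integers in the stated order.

[24] T[24,1]:23*1124000727777607680000+0=25852016738884976640000 · T[24,2]:23*4148476779335454720000+1124000727777607680000=96538966652493066240000 · T[24,3]:23*6756146673770930688000+4148476779335454720000=159539850276066860544000
[25] T[25,1]:24*25852016738884976640000+0=620448401733239439360000 · T[25,2]:24*96538966652493066240000+25852016738884976640000=2342787216398718566400000 · T[25,3]:24*159539850276066860544000+96538966652493066240000=3925495373278097719296000
Read c(25,1) = 620448401733239439360000, c(25,2) = 2342787216398718566400000, c(25,3) = 3925495373278097719296000.

620448401733239439360000, 2342787216398718566400000, 3925495373278097719296000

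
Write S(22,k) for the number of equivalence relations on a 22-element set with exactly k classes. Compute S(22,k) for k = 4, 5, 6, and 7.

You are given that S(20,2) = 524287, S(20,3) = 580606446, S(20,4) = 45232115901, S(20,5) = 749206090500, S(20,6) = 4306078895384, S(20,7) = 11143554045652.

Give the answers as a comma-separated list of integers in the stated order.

[21] T[21,3]:3*580606446+524287=1742343625 · T[21,4]:4*45232115901+580606446=181509070050 · T[21,5]:5*749206090500+45232115901=3791262568401 · T[21,6]:6*4306078895384+749206090500=26585679462804 · T[21,7]:7*11143554045652+4306078895384=82310957214948
[22] T[22,4]:4*181509070050+1742343625=727778623825 · T[22,5]:5*3791262568401+181509070050=19137821912055 · T[22,6]:6*26585679462804+3791262568401=163305339345225 · T[22,7]:7*82310957214948+26585679462804=602762379967440
Read S(22,4) = 727778623825, S(22,5) = 19137821912055, S(22,6) = 163305339345225, S(22,7) = 602762379967440.

727778623825, 19137821912055, 163305339345225, 602762379967440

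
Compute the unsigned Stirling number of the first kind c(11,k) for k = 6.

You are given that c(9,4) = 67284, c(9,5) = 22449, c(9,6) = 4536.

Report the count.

i=10: T(10,5)=67284+9·22449=269325 | T(10,6)=22449+9·4536=63273
i=11: T(11,6)=269325+10·63273=902055
Read c(11,6) = 902055.

902055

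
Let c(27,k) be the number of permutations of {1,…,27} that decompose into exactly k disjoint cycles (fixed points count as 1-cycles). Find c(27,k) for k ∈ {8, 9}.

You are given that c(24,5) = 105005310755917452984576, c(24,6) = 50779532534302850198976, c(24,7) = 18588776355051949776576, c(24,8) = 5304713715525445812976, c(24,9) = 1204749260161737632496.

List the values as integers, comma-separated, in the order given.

121502371102392939781636800, 30180059720580991603896800

r25: T_25,6=24×50779532534302850198976+105005310755917452984576=1323714091579185857760000; T_25,7=24×18588776355051949776576+50779532534302850198976=496910165055549644836800; T_25,8=24×5304713715525445812976+18588776355051949776576=145901905527662649288000; T_25,9=24×1204749260161737632496+5304713715525445812976=34218695959407148992880
r26: T_26,7=25×496910165055549644836800+1323714091579185857760000=13746468217967926978680000; T_26,8=25×145901905527662649288000+496910165055549644836800=4144457803247115877036800; T_26,9=25×34218695959407148992880+145901905527662649288000=1001369304512841374110000
r27: T_27,8=26×4144457803247115877036800+13746468217967926978680000=121502371102392939781636800; T_27,9=26×1001369304512841374110000+4144457803247115877036800=30180059720580991603896800
Read c(27,8) = 121502371102392939781636800, c(27,9) = 30180059720580991603896800.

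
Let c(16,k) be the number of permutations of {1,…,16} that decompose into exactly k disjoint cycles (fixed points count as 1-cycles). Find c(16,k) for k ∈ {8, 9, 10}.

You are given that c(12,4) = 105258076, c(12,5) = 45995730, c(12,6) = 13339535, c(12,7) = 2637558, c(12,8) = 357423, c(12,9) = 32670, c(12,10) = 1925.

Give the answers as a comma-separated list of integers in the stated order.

@13  (13,5):45995730·12+105258076→657206836, (13,6):13339535·12+45995730→206070150, (13,7):2637558·12+13339535→44990231, (13,8):357423·12+2637558→6926634, (13,9):32670·12+357423→749463, (13,10):1925·12+32670→55770
@14  (14,6):206070150·13+657206836→3336118786, (14,7):44990231·13+206070150→790943153, (14,8):6926634·13+44990231→135036473, (14,9):749463·13+6926634→16669653, (14,10):55770·13+749463→1474473
@15  (15,7):790943153·14+3336118786→14409322928, (15,8):135036473·14+790943153→2681453775, (15,9):16669653·14+135036473→368411615, (15,10):1474473·14+16669653→37312275
@16  (16,8):2681453775·15+14409322928→54631129553, (16,9):368411615·15+2681453775→8207628000, (16,10):37312275·15+368411615→928095740
Read c(16,8) = 54631129553, c(16,9) = 8207628000, c(16,10) = 928095740.

54631129553, 8207628000, 928095740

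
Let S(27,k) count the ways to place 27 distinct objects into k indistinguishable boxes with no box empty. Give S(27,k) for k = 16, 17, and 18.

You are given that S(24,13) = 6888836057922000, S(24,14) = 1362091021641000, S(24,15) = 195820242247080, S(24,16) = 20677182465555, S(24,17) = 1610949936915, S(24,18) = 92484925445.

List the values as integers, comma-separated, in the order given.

r25: T_25,14=14×1362091021641000+6888836057922000=25958110360896000; T_25,15=15×195820242247080+1362091021641000=4299394655347200; T_25,16=16×20677182465555+195820242247080=526655161695960; T_25,17=17×1610949936915+20677182465555=48063331393110; T_25,18=18×92484925445+1610949936915=3275678594925
r26: T_26,15=15×4299394655347200+25958110360896000=90449030191104000; T_26,16=16×526655161695960+4299394655347200=12725877242482560; T_26,17=17×48063331393110+526655161695960=1343731795378830; T_26,18=18×3275678594925+48063331393110=107025546101760
r27: T_27,16=16×12725877242482560+90449030191104000=294063066070824960; T_27,17=17×1343731795378830+12725877242482560=35569317763922670; T_27,18=18×107025546101760+1343731795378830=3270191625210510
Read S(27,16) = 294063066070824960, S(27,17) = 35569317763922670, S(27,18) = 3270191625210510.

294063066070824960, 35569317763922670, 3270191625210510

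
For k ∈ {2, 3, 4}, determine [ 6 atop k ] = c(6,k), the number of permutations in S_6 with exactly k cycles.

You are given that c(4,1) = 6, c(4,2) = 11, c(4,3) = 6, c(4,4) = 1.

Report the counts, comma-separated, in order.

274, 225, 85

@5  (5,1):6·4+0→24, (5,2):11·4+6→50, (5,3):6·4+11→35, (5,4):1·4+6→10
@6  (6,2):50·5+24→274, (6,3):35·5+50→225, (6,4):10·5+35→85
Read c(6,2) = 274, c(6,3) = 225, c(6,4) = 85.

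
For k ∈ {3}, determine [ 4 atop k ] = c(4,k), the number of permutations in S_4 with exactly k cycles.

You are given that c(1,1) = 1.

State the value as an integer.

6

row 2: T[2][1]=1·1+0=1  T[2][2]=1·0+1=1
row 3: T[3][2]=2·1+1=3  T[3][3]=2·0+1=1
row 4: T[4][3]=3·1+3=6
Read c(4,3) = 6.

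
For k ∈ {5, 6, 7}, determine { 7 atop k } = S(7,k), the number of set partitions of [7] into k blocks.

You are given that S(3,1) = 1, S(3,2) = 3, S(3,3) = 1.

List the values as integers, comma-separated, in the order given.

r4: T_4,2=2×3+1=7; T_4,3=3×1+3=6; T_4,4=4×0+1=1
r5: T_5,3=3×6+7=25; T_5,4=4×1+6=10; T_5,5=5×0+1=1
r6: T_6,4=4×10+25=65; T_6,5=5×1+10=15; T_6,6=6×0+1=1
r7: T_7,5=5×15+65=140; T_7,6=6×1+15=21; T_7,7=7×0+1=1
Read S(7,5) = 140, S(7,6) = 21, S(7,7) = 1.

140, 21, 1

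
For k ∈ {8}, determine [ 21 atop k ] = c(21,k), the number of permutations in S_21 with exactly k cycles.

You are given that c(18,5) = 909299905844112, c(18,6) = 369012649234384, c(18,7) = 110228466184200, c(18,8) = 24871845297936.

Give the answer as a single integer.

311333643161390640

i=19: T(19,6)=909299905844112+18·369012649234384=7551527592063024 | T(19,7)=369012649234384+18·110228466184200=2353125040549984 | T(19,8)=110228466184200+18·24871845297936=557921681547048
i=20: T(20,7)=7551527592063024+19·2353125040549984=52260903362512720 | T(20,8)=2353125040549984+19·557921681547048=12953636989943896
i=21: T(21,8)=52260903362512720+20·12953636989943896=311333643161390640
Read c(21,8) = 311333643161390640.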